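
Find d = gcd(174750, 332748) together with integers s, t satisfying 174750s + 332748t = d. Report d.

6

Repeated division:
332748 = 1×174750 + 157998
174750 = 1×157998 + 16752
157998 = 9×16752 + 7230
16752 = 2×7230 + 2292
7230 = 3×2292 + 354
2292 = 6×354 + 168
354 = 2×168 + 18
168 = 9×18 + 6
18 = 3×6 + 0
gcd(174750, 332748) = 6.
Working backward:
6 = 168 − 9·18
6 = −9·354 + 19·168
6 = 19·2292 − 123·354
6 = −123·7230 + 388·2292
6 = 388·16752 − 899·7230
6 = −899·157998 + 8479·16752
6 = 8479·174750 − 9378·157998
6 = −9378·332748 + 17857·174750
So 6 = (-9378)·332748 + (17857)·174750.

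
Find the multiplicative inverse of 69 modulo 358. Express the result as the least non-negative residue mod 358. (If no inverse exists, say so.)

Apply the Euclidean algorithm to 358 and 69:
358 = 5*69 + 13
69 = 5*13 + 4
13 = 3*4 + 1
4 = 4*1 + 0
Since gcd(69, 358) = 1, back-substitute to write 1 as a combination:
1 = 13 − 3·4
1 = −3·69 + 16·13
1 = 16·358 − 83·69
So 69·(-83) ≡ 1 (mod 358), and -83 ≡ 275 (mod 358).

275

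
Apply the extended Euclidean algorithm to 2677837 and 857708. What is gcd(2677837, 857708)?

Apply Euclid's algorithm to 2677837 and 857708:
2677837 = 3*857708 + 104713
857708 = 8*104713 + 20004
104713 = 5*20004 + 4693
20004 = 4*4693 + 1232
4693 = 3*1232 + 997
1232 = 1*997 + 235
997 = 4*235 + 57
235 = 4*57 + 7
57 = 8*7 + 1
7 = 7*1 + 0
gcd(2677837, 857708) = 1.
Back-substituting:
1 = 57 − 8·7
1 = −8·235 + 33·57
1 = 33·997 − 140·235
1 = −140·1232 + 173·997
1 = 173·4693 − 659·1232
1 = −659·20004 + 2809·4693
1 = 2809·104713 − 14704·20004
1 = −14704·857708 + 120441·104713
1 = 120441·2677837 − 376027·857708
So 1 = (120441)·2677837 + (-376027)·857708.

1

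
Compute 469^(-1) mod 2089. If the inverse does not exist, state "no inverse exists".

1069

Apply the Euclidean algorithm to 2089 and 469:
2089 = 4·469 + 213
469 = 2·213 + 43
213 = 4·43 + 41
43 = 1·41 + 2
41 = 20·2 + 1
2 = 2·1 + 0
The gcd is 1. Working backward:
1 = 41 − 20·2
1 = −20·43 + 21·41
1 = 21·213 − 104·43
1 = −104·469 + 229·213
1 = 229·2089 − 1020·469
So 469·(-1020) ≡ 1 (mod 2089), and -1020 ≡ 1069 (mod 2089).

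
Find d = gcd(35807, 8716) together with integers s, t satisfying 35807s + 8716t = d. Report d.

Euclidean algorithm:
35807 = 4*8716 + 943
8716 = 9*943 + 229
943 = 4*229 + 27
229 = 8*27 + 13
27 = 2*13 + 1
13 = 13*1 + 0
gcd(35807, 8716) = 1.
Express as a combination:
1 = 27 − 2·13
1 = −2·229 + 17·27
1 = 17·943 − 70·229
1 = −70·8716 + 647·943
1 = 647·35807 − 2658·8716
So 1 = (647)·35807 + (-2658)·8716.

1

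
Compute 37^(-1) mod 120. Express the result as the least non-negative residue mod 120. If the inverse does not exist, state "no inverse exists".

gcd(120, 37) by repeated division:
120 = 3×37 + 9
37 = 4×9 + 1
9 = 9×1 + 0
Since gcd(37, 120) = 1, back-substitute to write 1 as a combination:
1 = 37 − 4·9
1 = −4·120 + 13·37
So 37·13 ≡ 1 (mod 120).

13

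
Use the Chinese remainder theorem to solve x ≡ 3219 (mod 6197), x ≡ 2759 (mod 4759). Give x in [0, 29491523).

18910266

Write x = 3219 + 6197·k. Then 6197·k ≡ 2759 − 3219 ≡ 4299 (mod 4759).
Need 6197⁻¹ mod 4759. Extended Euclid on (4759, 1438):
4759 = 3*1438 + 445
1438 = 3*445 + 103
445 = 4*103 + 33
103 = 3*33 + 4
33 = 8*4 + 1
4 = 4*1 + 0
Back-substitute:
1 = 33 − 8·4
1 = −8·103 + 25·33
1 = 25·445 − 108·103
1 = −108·1438 + 349·445
1 = 349·4759 − 1155·1438
6197⁻¹ ≡ 3604 (mod 4759), so k ≡ 3604·4299 ≡ 3051 (mod 4759).
x = 3219 + 6197·3051 = 18910266.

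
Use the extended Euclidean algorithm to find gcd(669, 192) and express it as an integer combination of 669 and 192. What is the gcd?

3

Repeated division:
669 = 3×192 + 93
192 = 2×93 + 6
93 = 15×6 + 3
6 = 2×3 + 0
gcd(669, 192) = 3.
Working backward:
3 = 93 − 15·6
3 = −15·192 + 31·93
3 = 31·669 − 108·192
So 3 = (31)·669 + (-108)·192.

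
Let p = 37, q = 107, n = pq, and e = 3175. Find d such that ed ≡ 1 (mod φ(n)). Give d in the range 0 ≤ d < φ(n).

1399

φ(n) = (p−1)(q−1) = 36·106 = 3816.
Need d with 3175·d ≡ 1 (mod 3816). Apply the extended Euclidean algorithm:
3816 = 1×3175 + 641
3175 = 4×641 + 611
641 = 1×611 + 30
611 = 20×30 + 11
30 = 2×11 + 8
11 = 1×8 + 3
8 = 2×3 + 2
3 = 1×2 + 1
2 = 2×1 + 0
Back-substitute:
1 = 3 − 2
1 = −8 + 3·3
1 = 3·11 − 4·8
1 = −4·30 + 11·11
1 = 11·611 − 224·30
1 = −224·641 + 235·611
1 = 235·3175 − 1164·641
1 = −1164·3816 + 1399·3175
So 3175·1399 ≡ 1 (mod 3816), hence d = 1399.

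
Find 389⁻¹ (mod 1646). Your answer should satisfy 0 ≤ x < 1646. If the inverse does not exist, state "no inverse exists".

Apply the Euclidean algorithm to 1646 and 389:
1646 = 4*389 + 90
389 = 4*90 + 29
90 = 3*29 + 3
29 = 9*3 + 2
3 = 1*2 + 1
2 = 2*1 + 0
The gcd is 1. Working backward:
1 = 3 − 2
1 = −29 + 10·3
1 = 10·90 − 31·29
1 = −31·389 + 134·90
1 = 134·1646 − 567·389
Thus 389·(-567) ≡ 1 (mod 1646); reducing, -567 mod 1646 = 1079.

1079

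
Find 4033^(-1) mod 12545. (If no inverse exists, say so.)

Extended Euclidean algorithm:
12545 = 3×4033 + 446
4033 = 9×446 + 19
446 = 23×19 + 9
19 = 2×9 + 1
9 = 9×1 + 0
The gcd is 1. Working backward:
1 = 19 − 2·9
1 = −2·446 + 47·19
1 = 47·4033 − 425·446
1 = −425·12545 + 1322·4033
So 4033·1322 ≡ 1 (mod 12545).

1322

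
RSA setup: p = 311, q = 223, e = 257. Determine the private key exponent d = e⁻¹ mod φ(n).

47933

φ(n) = (p−1)(q−1) = 310·222 = 68820.
Need d with 257·d ≡ 1 (mod 68820). Apply the extended Euclidean algorithm:
68820 = 267×257 + 201
257 = 1×201 + 56
201 = 3×56 + 33
56 = 1×33 + 23
33 = 1×23 + 10
23 = 2×10 + 3
10 = 3×3 + 1
3 = 3×1 + 0
Back-substitute:
1 = 10 − 3·3
1 = −3·23 + 7·10
1 = 7·33 − 10·23
1 = −10·56 + 17·33
1 = 17·201 − 61·56
1 = −61·257 + 78·201
1 = 78·68820 − 20887·257
So 257·(-20887) ≡ 1 (mod 68820), hence d ≡ -20887 ≡ 47933 (mod 68820).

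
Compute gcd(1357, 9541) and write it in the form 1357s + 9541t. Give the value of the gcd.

1

Euclidean algorithm:
9541 = 7·1357 + 42
1357 = 32·42 + 13
42 = 3·13 + 3
13 = 4·3 + 1
3 = 3·1 + 0
gcd(1357, 9541) = 1.
Express as a combination:
1 = 13 − 4·3
1 = −4·42 + 13·13
1 = 13·1357 − 420·42
1 = −420·9541 + 2953·1357
So 1 = (-420)·9541 + (2953)·1357.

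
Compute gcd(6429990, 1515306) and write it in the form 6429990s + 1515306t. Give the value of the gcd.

6

Repeated division:
6429990 = 4×1515306 + 368766
1515306 = 4×368766 + 40242
368766 = 9×40242 + 6588
40242 = 6×6588 + 714
6588 = 9×714 + 162
714 = 4×162 + 66
162 = 2×66 + 30
66 = 2×30 + 6
30 = 5×6 + 0
gcd(6429990, 1515306) = 6.
Express as a combination:
6 = 66 − 2·30
6 = −2·162 + 5·66
6 = 5·714 − 22·162
6 = −22·6588 + 203·714
6 = 203·40242 − 1240·6588
6 = −1240·368766 + 11363·40242
6 = 11363·1515306 − 46692·368766
6 = −46692·6429990 + 198131·1515306
So 6 = (-46692)·6429990 + (198131)·1515306.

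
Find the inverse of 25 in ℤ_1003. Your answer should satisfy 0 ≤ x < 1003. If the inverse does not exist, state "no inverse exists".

gcd(1003, 25) by repeated division:
1003 = 40*25 + 3
25 = 8*3 + 1
3 = 3*1 + 0
Since gcd(25, 1003) = 1, back-substitute to write 1 as a combination:
1 = 25 − 8·3
1 = −8·1003 + 321·25
So 25·321 ≡ 1 (mod 1003).

321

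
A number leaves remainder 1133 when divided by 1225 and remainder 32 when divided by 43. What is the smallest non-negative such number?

Write x = 1133 + 1225·k. Then 1225·k ≡ 32 − 1133 ≡ 17 (mod 43).
Need 1225⁻¹ mod 43. Extended Euclid on (43, 21):
43 = 2·21 + 1
21 = 21·1 + 0
Back-substitute:
1 = 43 − 2·21
1225⁻¹ ≡ 41 (mod 43), so k ≡ 41·17 ≡ 9 (mod 43).
x = 1133 + 1225·9 = 12158.

12158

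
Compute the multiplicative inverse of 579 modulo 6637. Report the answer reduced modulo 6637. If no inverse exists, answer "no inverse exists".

gcd(6637, 579) by repeated division:
6637 = 11·579 + 268
579 = 2·268 + 43
268 = 6·43 + 10
43 = 4·10 + 3
10 = 3·3 + 1
3 = 3·1 + 0
The gcd is 1. Working backward:
1 = 10 − 3·3
1 = −3·43 + 13·10
1 = 13·268 − 81·43
1 = −81·579 + 175·268
1 = 175·6637 − 2006·579
Thus 579·(-2006) ≡ 1 (mod 6637); reducing, -2006 mod 6637 = 4631.

4631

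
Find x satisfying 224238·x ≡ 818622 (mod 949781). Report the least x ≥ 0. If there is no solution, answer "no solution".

First find gcd(224238, 949781):
949781 = 4*224238 + 52829
224238 = 4*52829 + 12922
52829 = 4*12922 + 1141
12922 = 11*1141 + 371
1141 = 3*371 + 28
371 = 13*28 + 7
28 = 4*7 + 0
gcd = 7 and 7 | 818622, so solutions exist. Divide through by 7: 32034x ≡ 116946 (mod 135683).
Now find 32034⁻¹ mod 135683:
135683 = 4*32034 + 7547
32034 = 4*7547 + 1846
7547 = 4*1846 + 163
1846 = 11*163 + 53
163 = 3*53 + 4
53 = 13*4 + 1
4 = 4*1 + 0
Back-substitute:
1 = 53 − 13·4
1 = −13·163 + 40·53
1 = 40·1846 − 453·163
1 = −453·7547 + 1852·1846
1 = 1852·32034 − 7861·7547
1 = −7861·135683 + 33296·32034
So 32034⁻¹ ≡ 33296 (mod 135683).
Then x ≡ 33296·116946 ≡ 3282 (mod 135683); the smallest non-negative solution is x = 3282.

3282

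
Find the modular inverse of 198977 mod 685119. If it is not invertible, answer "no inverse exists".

622976

gcd(685119, 198977) by repeated division:
685119 = 3*198977 + 88188
198977 = 2*88188 + 22601
88188 = 3*22601 + 20385
22601 = 1*20385 + 2216
20385 = 9*2216 + 441
2216 = 5*441 + 11
441 = 40*11 + 1
11 = 11*1 + 0
Since gcd(198977, 685119) = 1, back-substitute to write 1 as a combination:
1 = 441 − 40·11
1 = −40·2216 + 201·441
1 = 201·20385 − 1849·2216
1 = −1849·22601 + 2050·20385
1 = 2050·88188 − 7999·22601
1 = −7999·198977 + 18048·88188
1 = 18048·685119 − 62143·198977
Hence 198977⁻¹ ≡ -62143 ≡ 622976 (mod 685119).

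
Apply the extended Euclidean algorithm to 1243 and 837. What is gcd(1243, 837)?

1

Repeated division:
1243 = 1×837 + 406
837 = 2×406 + 25
406 = 16×25 + 6
25 = 4×6 + 1
6 = 6×1 + 0
gcd(1243, 837) = 1.
Express as a combination:
1 = 25 − 4·6
1 = −4·406 + 65·25
1 = 65·837 − 134·406
1 = −134·1243 + 199·837
So 1 = (-134)·1243 + (199)·837.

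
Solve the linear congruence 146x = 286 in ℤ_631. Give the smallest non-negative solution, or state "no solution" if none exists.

First find gcd(146, 631):
631 = 4×146 + 47
146 = 3×47 + 5
47 = 9×5 + 2
5 = 2×2 + 1
2 = 2×1 + 0
gcd = 1, so a unique solution mod 631 exists.
Back-substitute for the Bézout coefficients:
1 = 5 − 2·2
1 = −2·47 + 19·5
1 = 19·146 − 59·47
1 = −59·631 + 255·146
So 146·(255) ≡ 1 (mod 631), giving 146⁻¹ ≡ 255.
x ≡ 146⁻¹·286 ≡ 255·286 ≡ 365 (mod 631).

365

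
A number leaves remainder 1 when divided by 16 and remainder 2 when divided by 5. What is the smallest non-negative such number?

Write x = 1 + 16·k. Then 16·k ≡ 2 − 1 ≡ 1 (mod 5).
Need 16⁻¹ mod 5. Extended Euclid on (5, 1):
5 = 5*1 + 0
16⁻¹ ≡ 1 (mod 5), so k ≡ 1·1 ≡ 1 (mod 5).
x = 1 + 16·1 = 17.

17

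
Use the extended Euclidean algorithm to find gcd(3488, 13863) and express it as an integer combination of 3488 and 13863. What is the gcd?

1

Euclidean algorithm:
13863 = 3·3488 + 3399
3488 = 1·3399 + 89
3399 = 38·89 + 17
89 = 5·17 + 4
17 = 4·4 + 1
4 = 4·1 + 0
gcd(3488, 13863) = 1.
Express as a combination:
1 = 17 − 4·4
1 = −4·89 + 21·17
1 = 21·3399 − 802·89
1 = −802·3488 + 823·3399
1 = 823·13863 − 3271·3488
So 1 = (823)·13863 + (-3271)·3488.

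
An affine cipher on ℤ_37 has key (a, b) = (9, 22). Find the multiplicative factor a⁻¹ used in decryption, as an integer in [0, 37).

33

Run Euclid on (37, 9):
37 = 4*9 + 1
9 = 9*1 + 0
The gcd is 1. Working backward:
1 = 37 − 4·9
Thus 9·(-4) ≡ 1 (mod 37); reducing, -4 mod 37 = 33.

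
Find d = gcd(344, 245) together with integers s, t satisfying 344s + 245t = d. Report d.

1

Repeated division:
344 = 1·245 + 99
245 = 2·99 + 47
99 = 2·47 + 5
47 = 9·5 + 2
5 = 2·2 + 1
2 = 2·1 + 0
gcd(344, 245) = 1.
Working backward:
1 = 5 − 2·2
1 = −2·47 + 19·5
1 = 19·99 − 40·47
1 = −40·245 + 99·99
1 = 99·344 − 139·245
So 1 = (99)·344 + (-139)·245.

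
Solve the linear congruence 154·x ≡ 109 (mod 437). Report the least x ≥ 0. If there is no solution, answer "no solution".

83

First find gcd(154, 437):
437 = 2*154 + 129
154 = 1*129 + 25
129 = 5*25 + 4
25 = 6*4 + 1
4 = 4*1 + 0
gcd = 1, so a unique solution mod 437 exists.
Back-substitute for the Bézout coefficients:
1 = 25 − 6·4
1 = −6·129 + 31·25
1 = 31·154 − 37·129
1 = −37·437 + 105·154
So 154·(105) ≡ 1 (mod 437), giving 154⁻¹ ≡ 105.
x ≡ 154⁻¹·109 ≡ 105·109 ≡ 83 (mod 437).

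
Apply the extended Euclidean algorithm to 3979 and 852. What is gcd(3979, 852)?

1

Apply Euclid's algorithm to 3979 and 852:
3979 = 4*852 + 571
852 = 1*571 + 281
571 = 2*281 + 9
281 = 31*9 + 2
9 = 4*2 + 1
2 = 2*1 + 0
gcd(3979, 852) = 1.
Working backward:
1 = 9 − 4·2
1 = −4·281 + 125·9
1 = 125·571 − 254·281
1 = −254·852 + 379·571
1 = 379·3979 − 1770·852
So 1 = (379)·3979 + (-1770)·852.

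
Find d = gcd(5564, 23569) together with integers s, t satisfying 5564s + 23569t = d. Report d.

13

Apply Euclid's algorithm to 23569 and 5564:
23569 = 4·5564 + 1313
5564 = 4·1313 + 312
1313 = 4·312 + 65
312 = 4·65 + 52
65 = 1·52 + 13
52 = 4·13 + 0
gcd(5564, 23569) = 13.
Working backward:
13 = 65 − 52
13 = −312 + 5·65
13 = 5·1313 − 21·312
13 = −21·5564 + 89·1313
13 = 89·23569 − 377·5564
So 13 = (89)·23569 + (-377)·5564.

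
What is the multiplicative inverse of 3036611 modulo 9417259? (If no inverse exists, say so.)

Extended Euclidean algorithm:
9417259 = 3·3036611 + 307426
3036611 = 9·307426 + 269777
307426 = 1·269777 + 37649
269777 = 7·37649 + 6234
37649 = 6·6234 + 245
6234 = 25·245 + 109
245 = 2·109 + 27
109 = 4·27 + 1
27 = 27·1 + 0
Since gcd(3036611, 9417259) = 1, back-substitute to write 1 as a combination:
1 = 109 − 4·27
1 = −4·245 + 9·109
1 = 9·6234 − 229·245
1 = −229·37649 + 1383·6234
1 = 1383·269777 − 9910·37649
1 = −9910·307426 + 11293·269777
1 = 11293·3036611 − 111547·307426
1 = −111547·9417259 + 345934·3036611
So 3036611·345934 ≡ 1 (mod 9417259).

345934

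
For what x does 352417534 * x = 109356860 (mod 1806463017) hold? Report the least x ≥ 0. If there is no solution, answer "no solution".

15452036

First find gcd(352417534, 1806463017):
1806463017 = 5·352417534 + 44375347
352417534 = 7·44375347 + 41790105
44375347 = 1·41790105 + 2585242
41790105 = 16·2585242 + 426233
2585242 = 6·426233 + 27844
426233 = 15·27844 + 8573
27844 = 3·8573 + 2125
8573 = 4·2125 + 73
2125 = 29·73 + 8
73 = 9·8 + 1
8 = 8·1 + 0
gcd = 1, so a unique solution mod 1806463017 exists.
Back-substitute for the Bézout coefficients:
1 = 73 − 9·8
1 = −9·2125 + 262·73
1 = 262·8573 − 1057·2125
1 = −1057·27844 + 3433·8573
1 = 3433·426233 − 52552·27844
1 = −52552·2585242 + 318745·426233
1 = 318745·41790105 − 5152472·2585242
1 = −5152472·44375347 + 5471217·41790105
1 = 5471217·352417534 − 43450991·44375347
1 = −43450991·1806463017 + 222726172·352417534
So 352417534·(222726172) ≡ 1 (mod 1806463017), giving 352417534⁻¹ ≡ 222726172.
x ≡ 352417534⁻¹·109356860 ≡ 222726172·109356860 ≡ 15452036 (mod 1806463017).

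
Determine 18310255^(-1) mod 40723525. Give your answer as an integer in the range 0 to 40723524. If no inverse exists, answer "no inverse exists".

no inverse exists

Compute gcd(18310255, 40723525):
40723525 = 2·18310255 + 4103015
18310255 = 4·4103015 + 1898195
4103015 = 2·1898195 + 306625
1898195 = 6·306625 + 58445
306625 = 5·58445 + 14400
58445 = 4·14400 + 845
14400 = 17·845 + 35
845 = 24·35 + 5
35 = 7·5 + 0
Since gcd = 5 > 1, 18310255 is not a unit mod 40723525.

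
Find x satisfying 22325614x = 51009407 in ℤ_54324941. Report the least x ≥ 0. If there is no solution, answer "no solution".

First find gcd(22325614, 54324941):
54324941 = 2*22325614 + 9673713
22325614 = 2*9673713 + 2978188
9673713 = 3*2978188 + 739149
2978188 = 4*739149 + 21592
739149 = 34*21592 + 5021
21592 = 4*5021 + 1508
5021 = 3*1508 + 497
1508 = 3*497 + 17
497 = 29*17 + 4
17 = 4*4 + 1
4 = 4*1 + 0
gcd = 1, so a unique solution mod 54324941 exists.
Back-substitute for the Bézout coefficients:
1 = 17 − 4·4
1 = −4·497 + 117·17
1 = 117·1508 − 355·497
1 = −355·5021 + 1182·1508
1 = 1182·21592 − 5083·5021
1 = −5083·739149 + 174004·21592
1 = 174004·2978188 − 701099·739149
1 = −701099·9673713 + 2277301·2978188
1 = 2277301·22325614 − 5255701·9673713
1 = −5255701·54324941 + 12788703·22325614
So 22325614·(12788703) ≡ 1 (mod 54324941), giving 22325614⁻¹ ≡ 12788703.
x ≡ 22325614⁻¹·51009407 ≡ 12788703·51009407 ≡ 51712213 (mod 54324941).

51712213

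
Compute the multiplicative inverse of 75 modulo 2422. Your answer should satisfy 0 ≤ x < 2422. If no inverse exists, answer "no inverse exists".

Extended Euclidean algorithm:
2422 = 32×75 + 22
75 = 3×22 + 9
22 = 2×9 + 4
9 = 2×4 + 1
4 = 4×1 + 0
Since gcd(75, 2422) = 1, back-substitute to write 1 as a combination:
1 = 9 − 2·4
1 = −2·22 + 5·9
1 = 5·75 − 17·22
1 = −17·2422 + 549·75
So 75·549 ≡ 1 (mod 2422).

549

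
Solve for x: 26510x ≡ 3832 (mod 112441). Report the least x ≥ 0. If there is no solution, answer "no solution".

First find gcd(26510, 112441):
112441 = 4·26510 + 6401
26510 = 4·6401 + 906
6401 = 7·906 + 59
906 = 15·59 + 21
59 = 2·21 + 17
21 = 1·17 + 4
17 = 4·4 + 1
4 = 4·1 + 0
gcd = 1, so a unique solution mod 112441 exists.
Back-substitute for the Bézout coefficients:
1 = 17 − 4·4
1 = −4·21 + 5·17
1 = 5·59 − 14·21
1 = −14·906 + 215·59
1 = 215·6401 − 1519·906
1 = −1519·26510 + 6291·6401
1 = 6291·112441 − 26683·26510
So 26510·(-26683) ≡ 1 (mod 112441), giving 26510⁻¹ ≡ 85758.
x ≡ 26510⁻¹·3832 ≡ 85758·3832 ≡ 72054 (mod 112441).

72054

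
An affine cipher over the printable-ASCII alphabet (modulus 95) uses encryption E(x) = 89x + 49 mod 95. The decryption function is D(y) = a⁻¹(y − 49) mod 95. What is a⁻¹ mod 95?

Apply the Euclidean algorithm to 95 and 89:
95 = 1·89 + 6
89 = 14·6 + 5
6 = 1·5 + 1
5 = 5·1 + 0
The gcd is 1. Working backward:
1 = 6 − 5
1 = −89 + 15·6
1 = 15·95 − 16·89
Thus 89·(-16) ≡ 1 (mod 95); reducing, -16 mod 95 = 79.

79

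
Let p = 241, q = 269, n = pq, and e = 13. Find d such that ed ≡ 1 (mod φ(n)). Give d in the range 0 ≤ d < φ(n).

φ(n) = (p−1)(q−1) = 240·268 = 64320.
Need d with 13·d ≡ 1 (mod 64320). Apply the extended Euclidean algorithm:
64320 = 4947×13 + 9
13 = 1×9 + 4
9 = 2×4 + 1
4 = 4×1 + 0
Back-substitute:
1 = 9 − 2·4
1 = −2·13 + 3·9
1 = 3·64320 − 14843·13
So 13·(-14843) ≡ 1 (mod 64320), hence d ≡ -14843 ≡ 49477 (mod 64320).

49477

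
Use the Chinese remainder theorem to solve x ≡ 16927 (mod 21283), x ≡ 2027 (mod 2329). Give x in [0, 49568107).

46137188

Write x = 16927 + 21283·k. Then 21283·k ≡ 2027 − 16927 ≡ 1403 (mod 2329).
Need 21283⁻¹ mod 2329. Extended Euclid on (2329, 322):
2329 = 7×322 + 75
322 = 4×75 + 22
75 = 3×22 + 9
22 = 2×9 + 4
9 = 2×4 + 1
4 = 4×1 + 0
Back-substitute:
1 = 9 − 2·4
1 = −2·22 + 5·9
1 = 5·75 − 17·22
1 = −17·322 + 73·75
1 = 73·2329 − 528·322
21283⁻¹ ≡ 1801 (mod 2329), so k ≡ 1801·1403 ≡ 2167 (mod 2329).
x = 16927 + 21283·2167 = 46137188.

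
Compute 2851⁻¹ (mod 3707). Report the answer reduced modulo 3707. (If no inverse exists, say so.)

gcd(3707, 2851) by repeated division:
3707 = 1*2851 + 856
2851 = 3*856 + 283
856 = 3*283 + 7
283 = 40*7 + 3
7 = 2*3 + 1
3 = 3*1 + 0
gcd = 1, so the inverse exists. Back-substitute:
1 = 7 − 2·3
1 = −2·283 + 81·7
1 = 81·856 − 245·283
1 = −245·2851 + 816·856
1 = 816·3707 − 1061·2851
Thus 2851·(-1061) ≡ 1 (mod 3707); reducing, -1061 mod 3707 = 2646.

2646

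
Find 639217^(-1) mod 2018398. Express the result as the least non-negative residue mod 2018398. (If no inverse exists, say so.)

Extended Euclidean algorithm:
2018398 = 3·639217 + 100747
639217 = 6·100747 + 34735
100747 = 2·34735 + 31277
34735 = 1·31277 + 3458
31277 = 9·3458 + 155
3458 = 22·155 + 48
155 = 3·48 + 11
48 = 4·11 + 4
11 = 2·4 + 3
4 = 1·3 + 1
3 = 3·1 + 0
The gcd is 1. Working backward:
1 = 4 − 3
1 = −11 + 3·4
1 = 3·48 − 13·11
1 = −13·155 + 42·48
1 = 42·3458 − 937·155
1 = −937·31277 + 8475·3458
1 = 8475·34735 − 9412·31277
1 = −9412·100747 + 27299·34735
1 = 27299·639217 − 173206·100747
1 = −173206·2018398 + 546917·639217
So 639217·546917 ≡ 1 (mod 2018398).

546917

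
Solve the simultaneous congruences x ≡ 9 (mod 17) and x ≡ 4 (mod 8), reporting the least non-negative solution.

Write x = 9 + 17·k. Then 17·k ≡ 4 − 9 ≡ 3 (mod 8).
Need 17⁻¹ mod 8. Extended Euclid on (8, 1):
8 = 8*1 + 0
17⁻¹ ≡ 1 (mod 8), so k ≡ 1·3 ≡ 3 (mod 8).
x = 9 + 17·3 = 60.

60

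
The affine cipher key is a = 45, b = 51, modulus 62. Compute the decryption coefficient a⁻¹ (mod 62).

gcd(62, 45) by repeated division:
62 = 1*45 + 17
45 = 2*17 + 11
17 = 1*11 + 6
11 = 1*6 + 5
6 = 1*5 + 1
5 = 5*1 + 0
The gcd is 1. Working backward:
1 = 6 − 5
1 = −11 + 2·6
1 = 2·17 − 3·11
1 = −3·45 + 8·17
1 = 8·62 − 11·45
Hence 45⁻¹ ≡ -11 ≡ 51 (mod 62).

51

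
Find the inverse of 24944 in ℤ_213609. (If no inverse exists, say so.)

Run Euclid on (213609, 24944):
213609 = 8*24944 + 14057
24944 = 1*14057 + 10887
14057 = 1*10887 + 3170
10887 = 3*3170 + 1377
3170 = 2*1377 + 416
1377 = 3*416 + 129
416 = 3*129 + 29
129 = 4*29 + 13
29 = 2*13 + 3
13 = 4*3 + 1
3 = 3*1 + 0
Since gcd(24944, 213609) = 1, back-substitute to write 1 as a combination:
1 = 13 − 4·3
1 = −4·29 + 9·13
1 = 9·129 − 40·29
1 = −40·416 + 129·129
1 = 129·1377 − 427·416
1 = −427·3170 + 983·1377
1 = 983·10887 − 3376·3170
1 = −3376·14057 + 4359·10887
1 = 4359·24944 − 7735·14057
1 = −7735·213609 + 66239·24944
So 24944·66239 ≡ 1 (mod 213609).

66239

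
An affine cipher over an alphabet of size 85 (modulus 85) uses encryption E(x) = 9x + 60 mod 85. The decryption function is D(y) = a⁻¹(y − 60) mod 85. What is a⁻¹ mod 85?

gcd(85, 9) by repeated division:
85 = 9*9 + 4
9 = 2*4 + 1
4 = 4*1 + 0
The gcd is 1. Working backward:
1 = 9 − 2·4
1 = −2·85 + 19·9
So 9·19 ≡ 1 (mod 85).

19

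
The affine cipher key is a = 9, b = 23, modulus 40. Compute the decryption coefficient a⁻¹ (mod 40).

Apply the Euclidean algorithm to 40 and 9:
40 = 4*9 + 4
9 = 2*4 + 1
4 = 4*1 + 0
gcd = 1, so the inverse exists. Back-substitute:
1 = 9 − 2·4
1 = −2·40 + 9·9
So 9·9 ≡ 1 (mod 40).

9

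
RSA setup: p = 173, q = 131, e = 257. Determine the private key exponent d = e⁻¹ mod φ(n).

φ(n) = (p−1)(q−1) = 172·130 = 22360.
Need d with 257·d ≡ 1 (mod 22360). Apply the extended Euclidean algorithm:
22360 = 87·257 + 1
257 = 257·1 + 0
Back-substitute:
1 = 22360 − 87·257
So 257·(-87) ≡ 1 (mod 22360), hence d ≡ -87 ≡ 22273 (mod 22360).

22273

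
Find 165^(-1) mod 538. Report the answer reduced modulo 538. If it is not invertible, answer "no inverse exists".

75

Run Euclid on (538, 165):
538 = 3*165 + 43
165 = 3*43 + 36
43 = 1*36 + 7
36 = 5*7 + 1
7 = 7*1 + 0
The gcd is 1. Working backward:
1 = 36 − 5·7
1 = −5·43 + 6·36
1 = 6·165 − 23·43
1 = −23·538 + 75·165
So 165·75 ≡ 1 (mod 538).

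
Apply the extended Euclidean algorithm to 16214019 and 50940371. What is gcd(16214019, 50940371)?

Euclidean algorithm:
50940371 = 3*16214019 + 2298314
16214019 = 7*2298314 + 125821
2298314 = 18*125821 + 33536
125821 = 3*33536 + 25213
33536 = 1*25213 + 8323
25213 = 3*8323 + 244
8323 = 34*244 + 27
244 = 9*27 + 1
27 = 27*1 + 0
gcd(16214019, 50940371) = 1.
Back-substituting:
1 = 244 − 9·27
1 = −9·8323 + 307·244
1 = 307·25213 − 930·8323
1 = −930·33536 + 1237·25213
1 = 1237·125821 − 4641·33536
1 = −4641·2298314 + 84775·125821
1 = 84775·16214019 − 598066·2298314
1 = −598066·50940371 + 1878973·16214019
So 1 = (-598066)·50940371 + (1878973)·16214019.

1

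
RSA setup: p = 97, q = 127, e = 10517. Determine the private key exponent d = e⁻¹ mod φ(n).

11261

φ(n) = (p−1)(q−1) = 96·126 = 12096.
Need d with 10517·d ≡ 1 (mod 12096). Apply the extended Euclidean algorithm:
12096 = 1*10517 + 1579
10517 = 6*1579 + 1043
1579 = 1*1043 + 536
1043 = 1*536 + 507
536 = 1*507 + 29
507 = 17*29 + 14
29 = 2*14 + 1
14 = 14*1 + 0
Back-substitute:
1 = 29 − 2·14
1 = −2·507 + 35·29
1 = 35·536 − 37·507
1 = −37·1043 + 72·536
1 = 72·1579 − 109·1043
1 = −109·10517 + 726·1579
1 = 726·12096 − 835·10517
So 10517·(-835) ≡ 1 (mod 12096), hence d ≡ -835 ≡ 11261 (mod 12096).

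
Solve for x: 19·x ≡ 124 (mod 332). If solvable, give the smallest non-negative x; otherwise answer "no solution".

24

First find gcd(19, 332):
332 = 17×19 + 9
19 = 2×9 + 1
9 = 9×1 + 0
gcd = 1, so a unique solution mod 332 exists.
Back-substitute for the Bézout coefficients:
1 = 19 − 2·9
1 = −2·332 + 35·19
So 19·(35) ≡ 1 (mod 332), giving 19⁻¹ ≡ 35.
x ≡ 19⁻¹·124 ≡ 35·124 ≡ 24 (mod 332).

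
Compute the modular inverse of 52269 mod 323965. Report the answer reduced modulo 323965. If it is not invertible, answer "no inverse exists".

Apply the Euclidean algorithm to 323965 and 52269:
323965 = 6·52269 + 10351
52269 = 5·10351 + 514
10351 = 20·514 + 71
514 = 7·71 + 17
71 = 4·17 + 3
17 = 5·3 + 2
3 = 1·2 + 1
2 = 2·1 + 0
The gcd is 1. Working backward:
1 = 3 − 2
1 = −17 + 6·3
1 = 6·71 − 25·17
1 = −25·514 + 181·71
1 = 181·10351 − 3645·514
1 = −3645·52269 + 18406·10351
1 = 18406·323965 − 114081·52269
Hence 52269⁻¹ ≡ -114081 ≡ 209884 (mod 323965).

209884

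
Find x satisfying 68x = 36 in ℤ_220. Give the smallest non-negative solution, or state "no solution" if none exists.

First find gcd(68, 220):
220 = 3×68 + 16
68 = 4×16 + 4
16 = 4×4 + 0
gcd = 4 and 4 | 36, so solutions exist. Divide through by 4: 17x ≡ 9 (mod 55).
Now find 17⁻¹ mod 55:
55 = 3·17 + 4
17 = 4·4 + 1
4 = 4·1 + 0
Back-substitute:
1 = 17 − 4·4
1 = −4·55 + 13·17
So 17⁻¹ ≡ 13 (mod 55).
Then x ≡ 13·9 ≡ 7 (mod 55); the smallest non-negative solution is x = 7.

7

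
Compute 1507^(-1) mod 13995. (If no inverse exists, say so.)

Apply the Euclidean algorithm to 13995 and 1507:
13995 = 9*1507 + 432
1507 = 3*432 + 211
432 = 2*211 + 10
211 = 21*10 + 1
10 = 10*1 + 0
gcd = 1, so the inverse exists. Back-substitute:
1 = 211 − 21·10
1 = −21·432 + 43·211
1 = 43·1507 − 150·432
1 = −150·13995 + 1393·1507
So 1507·1393 ≡ 1 (mod 13995).

1393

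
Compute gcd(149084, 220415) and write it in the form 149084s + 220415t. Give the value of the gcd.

13

Repeated division:
220415 = 1*149084 + 71331
149084 = 2*71331 + 6422
71331 = 11*6422 + 689
6422 = 9*689 + 221
689 = 3*221 + 26
221 = 8*26 + 13
26 = 2*13 + 0
gcd(149084, 220415) = 13.
Express as a combination:
13 = 221 − 8·26
13 = −8·689 + 25·221
13 = 25·6422 − 233·689
13 = −233·71331 + 2588·6422
13 = 2588·149084 − 5409·71331
13 = −5409·220415 + 7997·149084
So 13 = (-5409)·220415 + (7997)·149084.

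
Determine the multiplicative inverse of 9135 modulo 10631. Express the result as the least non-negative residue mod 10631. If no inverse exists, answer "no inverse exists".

Run Euclid on (10631, 9135):
10631 = 1*9135 + 1496
9135 = 6*1496 + 159
1496 = 9*159 + 65
159 = 2*65 + 29
65 = 2*29 + 7
29 = 4*7 + 1
7 = 7*1 + 0
gcd = 1, so the inverse exists. Back-substitute:
1 = 29 − 4·7
1 = −4·65 + 9·29
1 = 9·159 − 22·65
1 = −22·1496 + 207·159
1 = 207·9135 − 1264·1496
1 = −1264·10631 + 1471·9135
So 9135·1471 ≡ 1 (mod 10631).

1471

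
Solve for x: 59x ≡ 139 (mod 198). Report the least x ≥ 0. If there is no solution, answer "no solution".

First find gcd(59, 198):
198 = 3·59 + 21
59 = 2·21 + 17
21 = 1·17 + 4
17 = 4·4 + 1
4 = 4·1 + 0
gcd = 1, so a unique solution mod 198 exists.
Back-substitute for the Bézout coefficients:
1 = 17 − 4·4
1 = −4·21 + 5·17
1 = 5·59 − 14·21
1 = −14·198 + 47·59
So 59·(47) ≡ 1 (mod 198), giving 59⁻¹ ≡ 47.
x ≡ 59⁻¹·139 ≡ 47·139 ≡ 197 (mod 198).

197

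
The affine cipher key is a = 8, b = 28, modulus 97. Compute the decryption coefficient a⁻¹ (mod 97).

Apply the Euclidean algorithm to 97 and 8:
97 = 12·8 + 1
8 = 8·1 + 0
Since gcd(8, 97) = 1, back-substitute to write 1 as a combination:
1 = 97 − 12·8
Thus 8·(-12) ≡ 1 (mod 97); reducing, -12 mod 97 = 85.

85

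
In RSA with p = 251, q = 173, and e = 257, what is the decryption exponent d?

φ(n) = (p−1)(q−1) = 250·172 = 43000.
Need d with 257·d ≡ 1 (mod 43000). Apply the extended Euclidean algorithm:
43000 = 167×257 + 81
257 = 3×81 + 14
81 = 5×14 + 11
14 = 1×11 + 3
11 = 3×3 + 2
3 = 1×2 + 1
2 = 2×1 + 0
Back-substitute:
1 = 3 − 2
1 = −11 + 4·3
1 = 4·14 − 5·11
1 = −5·81 + 29·14
1 = 29·257 − 92·81
1 = −92·43000 + 15393·257
So 257·15393 ≡ 1 (mod 43000), hence d = 15393.

15393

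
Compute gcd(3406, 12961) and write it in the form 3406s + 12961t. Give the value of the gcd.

Apply Euclid's algorithm to 12961 and 3406:
12961 = 3×3406 + 2743
3406 = 1×2743 + 663
2743 = 4×663 + 91
663 = 7×91 + 26
91 = 3×26 + 13
26 = 2×13 + 0
gcd(3406, 12961) = 13.
Back-substituting:
13 = 91 − 3·26
13 = −3·663 + 22·91
13 = 22·2743 − 91·663
13 = −91·3406 + 113·2743
13 = 113·12961 − 430·3406
So 13 = (113)·12961 + (-430)·3406.

13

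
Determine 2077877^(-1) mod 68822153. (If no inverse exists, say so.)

Apply the Euclidean algorithm to 68822153 and 2077877:
68822153 = 33*2077877 + 252212
2077877 = 8*252212 + 60181
252212 = 4*60181 + 11488
60181 = 5*11488 + 2741
11488 = 4*2741 + 524
2741 = 5*524 + 121
524 = 4*121 + 40
121 = 3*40 + 1
40 = 40*1 + 0
Since gcd(2077877, 68822153) = 1, back-substitute to write 1 as a combination:
1 = 121 − 3·40
1 = −3·524 + 13·121
1 = 13·2741 − 68·524
1 = −68·11488 + 285·2741
1 = 285·60181 − 1493·11488
1 = −1493·252212 + 6257·60181
1 = 6257·2077877 − 51549·252212
1 = −51549·68822153 + 1707374·2077877
So 2077877·1707374 ≡ 1 (mod 68822153).

1707374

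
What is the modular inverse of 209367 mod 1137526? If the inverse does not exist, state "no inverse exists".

559475

Apply the Euclidean algorithm to 1137526 and 209367:
1137526 = 5*209367 + 90691
209367 = 2*90691 + 27985
90691 = 3*27985 + 6736
27985 = 4*6736 + 1041
6736 = 6*1041 + 490
1041 = 2*490 + 61
490 = 8*61 + 2
61 = 30*2 + 1
2 = 2*1 + 0
gcd = 1, so the inverse exists. Back-substitute:
1 = 61 − 30·2
1 = −30·490 + 241·61
1 = 241·1041 − 512·490
1 = −512·6736 + 3313·1041
1 = 3313·27985 − 13764·6736
1 = −13764·90691 + 44605·27985
1 = 44605·209367 − 102974·90691
1 = −102974·1137526 + 559475·209367
So 209367·559475 ≡ 1 (mod 1137526).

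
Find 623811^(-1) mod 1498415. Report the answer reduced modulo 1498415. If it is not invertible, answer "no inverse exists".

428996

gcd(1498415, 623811) by repeated division:
1498415 = 2*623811 + 250793
623811 = 2*250793 + 122225
250793 = 2*122225 + 6343
122225 = 19*6343 + 1708
6343 = 3*1708 + 1219
1708 = 1*1219 + 489
1219 = 2*489 + 241
489 = 2*241 + 7
241 = 34*7 + 3
7 = 2*3 + 1
3 = 3*1 + 0
Since gcd(623811, 1498415) = 1, back-substitute to write 1 as a combination:
1 = 7 − 2·3
1 = −2·241 + 69·7
1 = 69·489 − 140·241
1 = −140·1219 + 349·489
1 = 349·1708 − 489·1219
1 = −489·6343 + 1816·1708
1 = 1816·122225 − 34993·6343
1 = −34993·250793 + 71802·122225
1 = 71802·623811 − 178597·250793
1 = −178597·1498415 + 428996·623811
So 623811·428996 ≡ 1 (mod 1498415).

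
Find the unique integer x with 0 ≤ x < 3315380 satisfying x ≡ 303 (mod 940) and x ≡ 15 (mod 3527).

507903

Write x = 303 + 940·k. Then 940·k ≡ 15 − 303 ≡ 3239 (mod 3527).
Need 940⁻¹ mod 3527. Extended Euclid on (3527, 940):
3527 = 3*940 + 707
940 = 1*707 + 233
707 = 3*233 + 8
233 = 29*8 + 1
8 = 8*1 + 0
Back-substitute:
1 = 233 − 29·8
1 = −29·707 + 88·233
1 = 88·940 − 117·707
1 = −117·3527 + 439·940
940⁻¹ ≡ 439 (mod 3527), so k ≡ 439·3239 ≡ 540 (mod 3527).
x = 303 + 940·540 = 507903.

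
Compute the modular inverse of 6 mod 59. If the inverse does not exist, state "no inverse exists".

Run Euclid on (59, 6):
59 = 9×6 + 5
6 = 1×5 + 1
5 = 5×1 + 0
Since gcd(6, 59) = 1, back-substitute to write 1 as a combination:
1 = 6 − 5
1 = −59 + 10·6
So 6·10 ≡ 1 (mod 59).

10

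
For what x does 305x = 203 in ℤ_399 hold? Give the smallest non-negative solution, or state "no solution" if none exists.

70

First find gcd(305, 399):
399 = 1×305 + 94
305 = 3×94 + 23
94 = 4×23 + 2
23 = 11×2 + 1
2 = 2×1 + 0
gcd = 1, so a unique solution mod 399 exists.
Back-substitute for the Bézout coefficients:
1 = 23 − 11·2
1 = −11·94 + 45·23
1 = 45·305 − 146·94
1 = −146·399 + 191·305
So 305·(191) ≡ 1 (mod 399), giving 305⁻¹ ≡ 191.
x ≡ 305⁻¹·203 ≡ 191·203 ≡ 70 (mod 399).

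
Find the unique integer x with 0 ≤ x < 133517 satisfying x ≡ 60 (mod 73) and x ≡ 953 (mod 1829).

Write x = 60 + 73·k. Then 73·k ≡ 953 − 60 ≡ 893 (mod 1829).
Need 73⁻¹ mod 1829. Extended Euclid on (1829, 73):
1829 = 25·73 + 4
73 = 18·4 + 1
4 = 4·1 + 0
Back-substitute:
1 = 73 − 18·4
1 = −18·1829 + 451·73
73⁻¹ ≡ 451 (mod 1829), so k ≡ 451·893 ≡ 363 (mod 1829).
x = 60 + 73·363 = 26559.

26559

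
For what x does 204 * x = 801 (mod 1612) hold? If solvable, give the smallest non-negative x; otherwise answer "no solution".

gcd(204, 1612):
1612 = 7*204 + 184
204 = 1*184 + 20
184 = 9*20 + 4
20 = 5*4 + 0
gcd = 4, but 4 ∤ 801, so the congruence has no solution.

no solution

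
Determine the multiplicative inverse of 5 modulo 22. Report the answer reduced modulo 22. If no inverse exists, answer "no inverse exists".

Extended Euclidean algorithm:
22 = 4×5 + 2
5 = 2×2 + 1
2 = 2×1 + 0
gcd = 1, so the inverse exists. Back-substitute:
1 = 5 − 2·2
1 = −2·22 + 9·5
So 5·9 ≡ 1 (mod 22).

9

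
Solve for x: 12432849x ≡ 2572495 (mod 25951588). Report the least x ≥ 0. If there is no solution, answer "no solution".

no solution

gcd(12432849, 25951588):
25951588 = 2*12432849 + 1085890
12432849 = 11*1085890 + 488059
1085890 = 2*488059 + 109772
488059 = 4*109772 + 48971
109772 = 2*48971 + 11830
48971 = 4*11830 + 1651
11830 = 7*1651 + 273
1651 = 6*273 + 13
273 = 21*13 + 0
gcd = 13, but 13 ∤ 2572495, so the congruence has no solution.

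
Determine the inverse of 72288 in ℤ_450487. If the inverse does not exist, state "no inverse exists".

Run Euclid on (450487, 72288):
450487 = 6×72288 + 16759
72288 = 4×16759 + 5252
16759 = 3×5252 + 1003
5252 = 5×1003 + 237
1003 = 4×237 + 55
237 = 4×55 + 17
55 = 3×17 + 4
17 = 4×4 + 1
4 = 4×1 + 0
gcd = 1, so the inverse exists. Back-substitute:
1 = 17 − 4·4
1 = −4·55 + 13·17
1 = 13·237 − 56·55
1 = −56·1003 + 237·237
1 = 237·5252 − 1241·1003
1 = −1241·16759 + 3960·5252
1 = 3960·72288 − 17081·16759
1 = −17081·450487 + 106446·72288
So 72288·106446 ≡ 1 (mod 450487).

106446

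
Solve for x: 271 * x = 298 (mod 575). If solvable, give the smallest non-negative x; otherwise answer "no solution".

313

First find gcd(271, 575):
575 = 2×271 + 33
271 = 8×33 + 7
33 = 4×7 + 5
7 = 1×5 + 2
5 = 2×2 + 1
2 = 2×1 + 0
gcd = 1, so a unique solution mod 575 exists.
Back-substitute for the Bézout coefficients:
1 = 5 − 2·2
1 = −2·7 + 3·5
1 = 3·33 − 14·7
1 = −14·271 + 115·33
1 = 115·575 − 244·271
So 271·(-244) ≡ 1 (mod 575), giving 271⁻¹ ≡ 331.
x ≡ 271⁻¹·298 ≡ 331·298 ≡ 313 (mod 575).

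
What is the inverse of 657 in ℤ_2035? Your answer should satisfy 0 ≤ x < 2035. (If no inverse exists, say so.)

1558

Run Euclid on (2035, 657):
2035 = 3*657 + 64
657 = 10*64 + 17
64 = 3*17 + 13
17 = 1*13 + 4
13 = 3*4 + 1
4 = 4*1 + 0
Since gcd(657, 2035) = 1, back-substitute to write 1 as a combination:
1 = 13 − 3·4
1 = −3·17 + 4·13
1 = 4·64 − 15·17
1 = −15·657 + 154·64
1 = 154·2035 − 477·657
So 657·(-477) ≡ 1 (mod 2035), and -477 ≡ 1558 (mod 2035).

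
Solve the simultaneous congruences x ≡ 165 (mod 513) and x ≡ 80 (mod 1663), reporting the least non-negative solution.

Write x = 165 + 513·k. Then 513·k ≡ 80 − 165 ≡ 1578 (mod 1663).
Need 513⁻¹ mod 1663. Extended Euclid on (1663, 513):
1663 = 3×513 + 124
513 = 4×124 + 17
124 = 7×17 + 5
17 = 3×5 + 2
5 = 2×2 + 1
2 = 2×1 + 0
Back-substitute:
1 = 5 − 2·2
1 = −2·17 + 7·5
1 = 7·124 − 51·17
1 = −51·513 + 211·124
1 = 211·1663 − 684·513
513⁻¹ ≡ 979 (mod 1663), so k ≡ 979·1578 ≡ 1598 (mod 1663).
x = 165 + 513·1598 = 819939.

819939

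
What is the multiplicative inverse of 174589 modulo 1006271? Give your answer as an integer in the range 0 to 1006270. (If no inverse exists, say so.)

351145

gcd(1006271, 174589) by repeated division:
1006271 = 5*174589 + 133326
174589 = 1*133326 + 41263
133326 = 3*41263 + 9537
41263 = 4*9537 + 3115
9537 = 3*3115 + 192
3115 = 16*192 + 43
192 = 4*43 + 20
43 = 2*20 + 3
20 = 6*3 + 2
3 = 1*2 + 1
2 = 2*1 + 0
The gcd is 1. Working backward:
1 = 3 − 2
1 = −20 + 7·3
1 = 7·43 − 15·20
1 = −15·192 + 67·43
1 = 67·3115 − 1087·192
1 = −1087·9537 + 3328·3115
1 = 3328·41263 − 14399·9537
1 = −14399·133326 + 46525·41263
1 = 46525·174589 − 60924·133326
1 = −60924·1006271 + 351145·174589
So 174589·351145 ≡ 1 (mod 1006271).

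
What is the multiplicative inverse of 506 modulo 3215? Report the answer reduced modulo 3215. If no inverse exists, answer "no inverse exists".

2281

Run Euclid on (3215, 506):
3215 = 6×506 + 179
506 = 2×179 + 148
179 = 1×148 + 31
148 = 4×31 + 24
31 = 1×24 + 7
24 = 3×7 + 3
7 = 2×3 + 1
3 = 3×1 + 0
Since gcd(506, 3215) = 1, back-substitute to write 1 as a combination:
1 = 7 − 2·3
1 = −2·24 + 7·7
1 = 7·31 − 9·24
1 = −9·148 + 43·31
1 = 43·179 − 52·148
1 = −52·506 + 147·179
1 = 147·3215 − 934·506
Hence 506⁻¹ ≡ -934 ≡ 2281 (mod 3215).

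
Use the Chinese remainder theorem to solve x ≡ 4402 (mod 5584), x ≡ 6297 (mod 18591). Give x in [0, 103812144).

24825282

Write x = 4402 + 5584·k. Then 5584·k ≡ 6297 − 4402 ≡ 1895 (mod 18591).
Need 5584⁻¹ mod 18591. Extended Euclid on (18591, 5584):
18591 = 3*5584 + 1839
5584 = 3*1839 + 67
1839 = 27*67 + 30
67 = 2*30 + 7
30 = 4*7 + 2
7 = 3*2 + 1
2 = 2*1 + 0
Back-substitute:
1 = 7 − 3·2
1 = −3·30 + 13·7
1 = 13·67 − 29·30
1 = −29·1839 + 796·67
1 = 796·5584 − 2417·1839
1 = −2417·18591 + 8047·5584
5584⁻¹ ≡ 8047 (mod 18591), so k ≡ 8047·1895 ≡ 4445 (mod 18591).
x = 4402 + 5584·4445 = 24825282.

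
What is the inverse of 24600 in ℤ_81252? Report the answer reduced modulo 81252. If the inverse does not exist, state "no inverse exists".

no inverse exists

Euclidean algorithm on 81252, 24600:
81252 = 3·24600 + 7452
24600 = 3·7452 + 2244
7452 = 3·2244 + 720
2244 = 3·720 + 84
720 = 8·84 + 48
84 = 1·48 + 36
48 = 1·36 + 12
36 = 3·12 + 0
The gcd is 12, not 1, hence no inverse exists.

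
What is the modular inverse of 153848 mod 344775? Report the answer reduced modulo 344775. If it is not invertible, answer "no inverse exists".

Apply the Euclidean algorithm to 344775 and 153848:
344775 = 2·153848 + 37079
153848 = 4·37079 + 5532
37079 = 6·5532 + 3887
5532 = 1·3887 + 1645
3887 = 2·1645 + 597
1645 = 2·597 + 451
597 = 1·451 + 146
451 = 3·146 + 13
146 = 11·13 + 3
13 = 4·3 + 1
3 = 3·1 + 0
gcd = 1, so the inverse exists. Back-substitute:
1 = 13 − 4·3
1 = −4·146 + 45·13
1 = 45·451 − 139·146
1 = −139·597 + 184·451
1 = 184·1645 − 507·597
1 = −507·3887 + 1198·1645
1 = 1198·5532 − 1705·3887
1 = −1705·37079 + 11428·5532
1 = 11428·153848 − 47417·37079
1 = −47417·344775 + 106262·153848
So 153848·106262 ≡ 1 (mod 344775).

106262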